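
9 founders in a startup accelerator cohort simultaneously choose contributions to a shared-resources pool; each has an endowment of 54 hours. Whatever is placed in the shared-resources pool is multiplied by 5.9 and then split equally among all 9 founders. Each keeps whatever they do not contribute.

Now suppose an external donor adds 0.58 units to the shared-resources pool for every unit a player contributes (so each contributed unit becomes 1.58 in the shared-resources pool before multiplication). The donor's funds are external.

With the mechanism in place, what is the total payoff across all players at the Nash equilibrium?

4530.49 hours

With the mechanism, a contributed unit returns 5.9 × 1.58 / 9 = 1.0358 per unit of net cost to the contributor — now above 1 — so contributing fully is weakly dominant for every player.
At the Nash equilibrium everyone contributes 54. Group total payoff = 5.9 × 1.58 × 486 = 4530.49.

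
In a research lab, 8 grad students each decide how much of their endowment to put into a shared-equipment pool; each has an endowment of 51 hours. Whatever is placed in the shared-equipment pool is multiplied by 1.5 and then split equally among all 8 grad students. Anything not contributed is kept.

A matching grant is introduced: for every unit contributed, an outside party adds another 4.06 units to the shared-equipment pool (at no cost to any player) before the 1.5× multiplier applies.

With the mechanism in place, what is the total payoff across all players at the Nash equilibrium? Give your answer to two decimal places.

Even with the mechanism, each unit contributed returns only 1.5 × 5.06 / 8 = 0.9488 per unit of net cost, so contributing nothing is still dominant.
At the Nash equilibrium no one contributes; group total payoff = 8 × 51 = 408.

408.00 hours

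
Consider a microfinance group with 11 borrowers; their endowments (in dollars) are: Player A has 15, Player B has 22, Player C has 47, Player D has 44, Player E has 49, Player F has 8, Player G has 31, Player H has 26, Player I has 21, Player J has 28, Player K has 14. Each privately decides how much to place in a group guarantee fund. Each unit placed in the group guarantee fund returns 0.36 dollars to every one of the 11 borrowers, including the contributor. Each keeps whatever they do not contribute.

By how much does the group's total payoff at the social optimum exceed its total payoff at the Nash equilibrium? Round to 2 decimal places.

902.80 dollars

The private return per contributed unit is 0.36 < 1 for everyone, so the Nash equilibrium is zero contribution and the group total is Σ E_j = 15 + 22 + 47 + 44 + 49 + 8 + 31 + 26 + 21 + 28 + 14 = 305.
Each contributed unit returns 3.960 to the group, so the social optimum is full contribution by everyone: group total = 3.960 × 305 = 1207.80.
Efficiency loss = (3.960 − 1) × 305 = 902.80.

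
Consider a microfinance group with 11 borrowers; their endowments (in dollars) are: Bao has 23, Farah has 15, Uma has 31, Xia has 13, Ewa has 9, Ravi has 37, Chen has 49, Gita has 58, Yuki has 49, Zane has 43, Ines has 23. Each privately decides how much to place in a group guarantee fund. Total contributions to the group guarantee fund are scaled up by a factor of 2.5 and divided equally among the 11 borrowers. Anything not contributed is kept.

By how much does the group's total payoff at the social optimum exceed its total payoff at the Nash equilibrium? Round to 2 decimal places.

525.00 dollars

The private return per contributed unit is 2.5/11 = 0.2273 < 1 for every player regardless of endowment, so the Nash equilibrium is zero contribution and the group total is Σ E_j = 23 + 15 + 31 + 13 + 9 + 37 + 49 + 58 + 49 + 43 + 23 = 350.
Each contributed unit returns 2.500 to the group, so the social optimum is full contribution by everyone: group total = 2.500 × 350 = 875.00.
Efficiency loss = (2.500 − 1) × 350 = 525.00.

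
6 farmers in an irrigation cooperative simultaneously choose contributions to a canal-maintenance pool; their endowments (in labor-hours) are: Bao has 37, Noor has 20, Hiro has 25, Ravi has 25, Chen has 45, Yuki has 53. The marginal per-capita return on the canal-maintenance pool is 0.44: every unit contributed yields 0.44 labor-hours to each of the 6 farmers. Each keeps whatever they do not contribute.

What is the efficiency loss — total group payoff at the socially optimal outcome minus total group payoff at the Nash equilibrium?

336.20 labor-hours

The private return per contributed unit is 0.44 < 1 for everyone, so the Nash equilibrium is zero contribution and the group total is Σ E_j = 37 + 20 + 25 + 25 + 45 + 53 = 205.
Each contributed unit returns 2.640 to the group, so the social optimum is full contribution by everyone: group total = 2.640 × 205 = 541.20.
Efficiency loss = (2.640 − 1) × 205 = 336.20.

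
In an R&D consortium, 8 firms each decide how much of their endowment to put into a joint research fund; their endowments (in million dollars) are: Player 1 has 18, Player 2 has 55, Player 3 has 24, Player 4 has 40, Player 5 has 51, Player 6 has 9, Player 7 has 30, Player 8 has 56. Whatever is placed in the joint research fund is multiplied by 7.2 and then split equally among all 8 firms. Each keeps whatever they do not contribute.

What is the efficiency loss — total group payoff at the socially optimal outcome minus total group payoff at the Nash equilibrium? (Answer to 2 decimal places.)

1754.60 million dollars

The private return per contributed unit is 7.2/8 = 0.9000 < 1 for every player regardless of endowment, so the Nash equilibrium is zero contribution and the group total is Σ E_j = 18 + 55 + 24 + 40 + 51 + 9 + 30 + 56 = 283.
Each contributed unit returns 7.200 to the group, so the social optimum is full contribution by everyone: group total = 7.200 × 283 = 2037.60.
Efficiency loss = (7.200 − 1) × 283 = 1754.60.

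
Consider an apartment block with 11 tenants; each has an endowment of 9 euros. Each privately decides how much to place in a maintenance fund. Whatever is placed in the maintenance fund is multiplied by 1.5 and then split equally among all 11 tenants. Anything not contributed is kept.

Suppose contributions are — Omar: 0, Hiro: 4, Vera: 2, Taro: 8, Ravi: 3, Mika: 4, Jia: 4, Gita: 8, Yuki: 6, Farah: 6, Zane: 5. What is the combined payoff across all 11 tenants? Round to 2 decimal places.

Total contributed: 0 + 4 + 2 + 8 + 3 + 4 + 4 + 8 + 6 + 6 + 5 = 50; total kept: 11 × 9 − 50 = 49.
The maintenance fund pays out 1.5 × 50 = 75.00 in aggregate.
Group total = 49 + 75.00 = 124.00.

124.00 euros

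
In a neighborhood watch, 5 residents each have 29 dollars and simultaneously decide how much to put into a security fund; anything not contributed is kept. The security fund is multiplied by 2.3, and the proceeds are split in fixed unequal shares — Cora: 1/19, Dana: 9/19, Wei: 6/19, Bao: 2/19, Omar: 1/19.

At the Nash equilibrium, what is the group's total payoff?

Each unit j contributes comes back to j as 2.3 × (j's share), so j prefers to contribute only if that share exceeds 1/2.3 = 0.4348; otherwise keeping the unit dominates.
Dana alone (share 9/19) is above the threshold, contributing 29; the remaining 4 contribute 0. Total contributed: 29.
The security fund pays out 2.3 × 29 = 66.70 in total (split across the unequal shares, but the aggregate is all that matters for the group sum).
The 4 free-riders keep 29 each, adding 116. Group total = 116 + 66.70 = 182.70.

182.70 dollars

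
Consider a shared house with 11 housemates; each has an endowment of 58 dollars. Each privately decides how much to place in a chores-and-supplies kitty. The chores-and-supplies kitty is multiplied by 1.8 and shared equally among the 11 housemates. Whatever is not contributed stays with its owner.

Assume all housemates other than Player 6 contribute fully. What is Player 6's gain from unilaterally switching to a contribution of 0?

Switching from a contribution of 58 to 0 lets Player 6 keep an extra 58 dollars, but lowers the chores-and-supplies kitty by 58, which costs Player 6 their own share of that drop: 1.8/11 × 58 = 9.49.
Net gain = 58 − 9.49 = 48.51. The private return per contributed unit (0.1636) is below 1, so free-riding is indeed the best response regardless of what the others do.

48.51 dollars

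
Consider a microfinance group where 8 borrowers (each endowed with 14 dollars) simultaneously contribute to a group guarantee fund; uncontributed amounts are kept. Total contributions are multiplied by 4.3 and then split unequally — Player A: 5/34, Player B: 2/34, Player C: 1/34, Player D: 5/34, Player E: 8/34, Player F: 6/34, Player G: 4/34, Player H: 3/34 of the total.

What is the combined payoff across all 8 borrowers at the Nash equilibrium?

158.20 dollars

Player j's private return per contributed unit is 4.3 × (j's share). Contributing is weakly dominant for j when that share is at least 1/4.3 = 0.2326, and contributing 0 is dominant otherwise.
Only Player E (8/34) clears that bar, contributing 14; the remaining 7 contribute 0. Total contributed: 14.
The group guarantee fund pays out 4.3 × 14 = 60.20 in total (split across the unequal shares, but the aggregate is all that matters for the group sum).
The 7 free-riders keep 14 each, adding 98. Group total = 98 + 60.20 = 158.20.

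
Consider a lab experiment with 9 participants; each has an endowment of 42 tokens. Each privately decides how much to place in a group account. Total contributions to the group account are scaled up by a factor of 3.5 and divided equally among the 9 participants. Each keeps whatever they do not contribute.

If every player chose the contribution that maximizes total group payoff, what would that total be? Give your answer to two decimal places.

1323.00 tokens

Each contributed unit returns 3.500 to the group as a whole (0.3889 to each of 9 players), which exceeds 1, so the social optimum is full contribution: group total = 3.500 × 378 = 1323.00.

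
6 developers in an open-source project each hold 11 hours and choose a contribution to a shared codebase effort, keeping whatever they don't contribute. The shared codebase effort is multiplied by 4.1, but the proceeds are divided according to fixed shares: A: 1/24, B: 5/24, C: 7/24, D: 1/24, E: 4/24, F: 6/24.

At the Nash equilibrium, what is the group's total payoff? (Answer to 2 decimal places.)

Player j's private return per contributed unit is 4.1 × (j's share). Contributing is weakly dominant for j when that share is at least 1/4.1 = 0.2439, and contributing 0 is dominant otherwise.
C and F clear that bar, contributing 11 each; the remaining 4 contribute 0. Total contributed: 22.
The shared codebase effort pays out 4.1 × 22 = 90.20 in total (split across the unequal shares, but the aggregate is all that matters for the group sum).
The 4 free-riders keep 11 each, adding 44. Group total = 44 + 90.20 = 134.20.

134.20 hours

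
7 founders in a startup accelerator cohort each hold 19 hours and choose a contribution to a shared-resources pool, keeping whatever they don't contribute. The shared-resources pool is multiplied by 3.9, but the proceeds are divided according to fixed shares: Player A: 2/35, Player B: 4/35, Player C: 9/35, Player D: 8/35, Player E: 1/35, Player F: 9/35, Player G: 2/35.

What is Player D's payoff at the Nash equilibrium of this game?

52.87 hours

Player j's private return per contributed unit is 3.9 × (j's share). Contributing is weakly dominant for j when that share is at least 1/3.9 = 0.2564, and contributing 0 is dominant otherwise.
Player C and Player F clear that bar, contributing 19 each; the remaining 5 contribute 0. Total contributed: 38.
Player D keeps 19 and receives 3.9 × 38 × 8/35 = 33.87 from the shared-resources pool, for a payoff of 52.87.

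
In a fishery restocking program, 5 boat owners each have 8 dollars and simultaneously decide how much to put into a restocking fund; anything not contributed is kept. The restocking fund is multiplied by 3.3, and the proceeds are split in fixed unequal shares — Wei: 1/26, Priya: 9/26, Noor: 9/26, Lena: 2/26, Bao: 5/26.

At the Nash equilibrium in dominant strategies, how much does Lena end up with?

Player j's private return per contributed unit is 3.3 × (j's share). Contributing is weakly dominant for j when that share is at least 1/3.3 = 0.3030, and contributing 0 is dominant otherwise.
The shares above 0.3030 belong to Priya and Noor, contributing 8 each; the remaining 3 contribute 0. Total contributed: 16.
Lena keeps 8 and receives 3.3 × 16 × 2/26 = 4.06 from the restocking fund, for a payoff of 12.06.

12.06 dollars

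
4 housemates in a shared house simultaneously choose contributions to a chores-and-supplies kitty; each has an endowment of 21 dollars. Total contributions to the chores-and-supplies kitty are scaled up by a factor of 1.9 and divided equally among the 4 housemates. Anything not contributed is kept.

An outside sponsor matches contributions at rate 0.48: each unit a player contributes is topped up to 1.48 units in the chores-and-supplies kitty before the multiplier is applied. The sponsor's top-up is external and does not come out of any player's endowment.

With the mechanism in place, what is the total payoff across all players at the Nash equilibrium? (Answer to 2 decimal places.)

The effective private return is 1.9 × 1.48 / 4 = 0.7030, which is still under 1, so the mechanism doesn't change anyone's dominant strategy: zero contribution.
Everyone keeps their endowment and the group total is 4 × 21 = 84.

84.00 dollars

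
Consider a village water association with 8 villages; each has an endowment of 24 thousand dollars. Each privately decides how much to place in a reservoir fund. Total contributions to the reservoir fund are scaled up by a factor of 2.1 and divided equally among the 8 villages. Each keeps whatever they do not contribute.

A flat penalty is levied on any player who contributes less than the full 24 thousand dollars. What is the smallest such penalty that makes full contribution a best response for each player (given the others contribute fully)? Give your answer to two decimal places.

Given the others contribute fully, the best deviation is to contribute 0 (any partial contribution still incurs the fine and gives up units whose private return 0.2625 is below 1).
Deviating from 24 to 0 saves 24 thousand dollars but forfeits the deviator's share of the drop in the reservoir fund: 2.1/8 × 24 = 6.30.
So the deviation gain is 24 − 6.30 = 17.70, and the fine must be at least 17.70 thousand dollars to wipe it out.

17.70 thousand dollars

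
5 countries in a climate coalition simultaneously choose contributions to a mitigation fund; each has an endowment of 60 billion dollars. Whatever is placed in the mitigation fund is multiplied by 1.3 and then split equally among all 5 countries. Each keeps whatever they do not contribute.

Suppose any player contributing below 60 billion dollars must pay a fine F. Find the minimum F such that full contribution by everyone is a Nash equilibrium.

Given the others contribute fully, the best deviation is to contribute 0 (any partial contribution still incurs the fine and gives up units whose private return 0.2600 is below 1).
Deviating from 60 to 0 saves 60 billion dollars but forfeits the deviator's share of the drop in the mitigation fund: 1.3/5 × 60 = 15.60.
So the deviation gain is 60 − 15.60 = 44.40, and the fine must be at least 44.40 billion dollars to wipe it out.

44.40 billion dollars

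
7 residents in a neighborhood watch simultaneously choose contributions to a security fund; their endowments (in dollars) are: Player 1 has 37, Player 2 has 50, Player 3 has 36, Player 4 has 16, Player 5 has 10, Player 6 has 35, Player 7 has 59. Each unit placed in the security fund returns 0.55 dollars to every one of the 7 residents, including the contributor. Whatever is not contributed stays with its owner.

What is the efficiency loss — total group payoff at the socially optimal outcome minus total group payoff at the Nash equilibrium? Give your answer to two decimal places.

The private return per contributed unit is 0.55 < 1 for everyone, so the Nash equilibrium is zero contribution and the group total is Σ E_j = 37 + 50 + 36 + 16 + 10 + 35 + 59 = 243.
Each contributed unit returns 3.850 to the group, so the social optimum is full contribution by everyone: group total = 3.850 × 243 = 935.55.
Efficiency loss = (3.850 − 1) × 243 = 692.55.

692.55 dollars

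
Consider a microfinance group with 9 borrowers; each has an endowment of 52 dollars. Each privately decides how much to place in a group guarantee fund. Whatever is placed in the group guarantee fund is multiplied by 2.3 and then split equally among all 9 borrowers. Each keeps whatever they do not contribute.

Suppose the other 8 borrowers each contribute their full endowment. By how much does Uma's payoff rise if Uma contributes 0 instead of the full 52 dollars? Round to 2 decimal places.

38.71 dollars

Switching from a contribution of 52 to 0 lets Uma keep an extra 52 dollars, but lowers the group guarantee fund by 52, which costs Uma their own share of that drop: 2.3/9 × 52 = 13.29.
Net gain = 52 − 13.29 = 38.71. The private return per contributed unit (0.2556) is below 1, so free-riding is indeed the best response regardless of what the others do.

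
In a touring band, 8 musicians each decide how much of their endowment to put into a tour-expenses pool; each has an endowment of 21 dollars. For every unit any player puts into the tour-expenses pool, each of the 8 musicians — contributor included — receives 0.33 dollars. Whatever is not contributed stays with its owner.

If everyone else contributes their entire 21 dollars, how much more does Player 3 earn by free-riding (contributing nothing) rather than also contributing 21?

Switching from a contribution of 21 to 0 lets Player 3 keep an extra 21 dollars, but lowers the tour-expenses pool by 21, which costs Player 3 their own share of that drop: 0.33 × 21 = 6.93.
Net gain = 21 − 6.93 = 14.07. The private return per contributed unit (0.33) is below 1, so free-riding is indeed the best response regardless of what the others do.

14.07 dollars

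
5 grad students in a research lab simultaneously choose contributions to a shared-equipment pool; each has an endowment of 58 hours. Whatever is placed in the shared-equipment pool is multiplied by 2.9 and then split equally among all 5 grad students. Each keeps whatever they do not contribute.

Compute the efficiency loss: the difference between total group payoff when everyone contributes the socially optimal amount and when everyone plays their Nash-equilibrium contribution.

551.00 hours

Each contributed unit returns 2.9/5 = 0.5800 to its contributor — below 1 — so contributing 0 is dominant for every player. At the Nash equilibrium everyone keeps their 58, and the group total is 5 × 58 = 290.
Each contributed unit returns 2.900 to the group as a whole (0.5800 to each of 5 players), which exceeds 1, so the social optimum is full contribution: group total = 2.900 × 290 = 841.00.
Efficiency loss = 841.00 − 290 = 551.00.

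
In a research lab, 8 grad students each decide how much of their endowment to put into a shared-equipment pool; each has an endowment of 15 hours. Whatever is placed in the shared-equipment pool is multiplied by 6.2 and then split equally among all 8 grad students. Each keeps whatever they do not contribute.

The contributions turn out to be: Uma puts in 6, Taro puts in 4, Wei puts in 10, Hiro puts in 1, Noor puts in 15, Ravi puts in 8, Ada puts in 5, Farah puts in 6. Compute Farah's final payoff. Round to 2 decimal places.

Total contributed: 6 + 4 + 10 + 1 + 15 + 8 + 5 + 6 = 55.
Each receives 6.2 × 55 / 8 = 42.63 from the shared-equipment pool.
Farah keeps 15 − 6 = 9, so Farah's payoff is 9 + 42.63 = 51.63.

51.63 hours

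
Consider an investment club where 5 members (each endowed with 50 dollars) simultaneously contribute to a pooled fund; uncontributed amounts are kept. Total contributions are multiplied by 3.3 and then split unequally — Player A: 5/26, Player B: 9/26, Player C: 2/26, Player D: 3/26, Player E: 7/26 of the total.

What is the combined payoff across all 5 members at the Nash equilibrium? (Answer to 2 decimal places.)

Player j's private return per contributed unit is 3.3 × (j's share). Contributing is weakly dominant for j when that share is at least 1/3.3 = 0.3030, and contributing 0 is dominant otherwise.
The only share above 0.3030 is Player B's 9/26, contributing 50; the remaining 4 contribute 0. Total contributed: 50.
The pooled fund pays out 3.3 × 50 = 165.00 in total (split across the unequal shares, but the aggregate is all that matters for the group sum).
The 4 free-riders keep 50 each, adding 200. Group total = 200 + 165.00 = 365.00.

365.00 dollars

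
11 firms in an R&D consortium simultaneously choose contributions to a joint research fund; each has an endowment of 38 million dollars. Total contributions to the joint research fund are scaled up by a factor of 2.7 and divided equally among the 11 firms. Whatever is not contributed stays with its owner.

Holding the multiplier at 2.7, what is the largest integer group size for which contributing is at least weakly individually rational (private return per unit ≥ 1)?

2

Private return per unit is 2.7/(group size), which is ≥ 1 whenever the group size is ≤ 2.7.
The largest such integer is 2.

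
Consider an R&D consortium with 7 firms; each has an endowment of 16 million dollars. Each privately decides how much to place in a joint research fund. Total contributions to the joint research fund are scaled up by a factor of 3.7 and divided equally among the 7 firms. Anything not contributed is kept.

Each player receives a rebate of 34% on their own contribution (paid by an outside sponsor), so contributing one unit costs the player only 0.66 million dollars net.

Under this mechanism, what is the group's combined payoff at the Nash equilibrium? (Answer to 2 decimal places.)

112.00 million dollars

The effective private return is (3.7/7) / 0.66 = 0.8009, which is still under 1, so the mechanism doesn't change anyone's dominant strategy: zero contribution.
Everyone keeps their endowment and the group total is 7 × 16 = 112.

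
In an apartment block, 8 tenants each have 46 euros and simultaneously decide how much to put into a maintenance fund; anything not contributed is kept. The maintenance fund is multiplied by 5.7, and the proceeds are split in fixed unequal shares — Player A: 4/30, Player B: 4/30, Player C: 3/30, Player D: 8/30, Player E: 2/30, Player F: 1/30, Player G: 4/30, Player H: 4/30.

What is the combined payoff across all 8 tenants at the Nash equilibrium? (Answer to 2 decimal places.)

A player with share s gets back 5.7·s per unit contributed, so full contribution is dominant for anyone with s > 1/5.7 = 0.1754 and zero contribution is dominant for anyone below.
Only Player D (8/30) clears that bar, contributing 46; the remaining 7 contribute 0. Total contributed: 46.
The maintenance fund pays out 5.7 × 46 = 262.20 in total (split across the unequal shares, but the aggregate is all that matters for the group sum).
The 7 free-riders keep 46 each, adding 322. Group total = 322 + 262.20 = 584.20.

584.20 euros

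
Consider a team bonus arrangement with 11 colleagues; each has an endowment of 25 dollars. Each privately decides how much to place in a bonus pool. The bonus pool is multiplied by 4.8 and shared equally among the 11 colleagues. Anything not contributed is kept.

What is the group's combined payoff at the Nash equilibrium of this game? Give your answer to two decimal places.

275.00 dollars

Each contributed unit returns 4.8/11 = 0.4364 to its contributor — below 1 — so contributing 0 is dominant for every player. At the Nash equilibrium everyone keeps their 25, and the group total is 11 × 25 = 275.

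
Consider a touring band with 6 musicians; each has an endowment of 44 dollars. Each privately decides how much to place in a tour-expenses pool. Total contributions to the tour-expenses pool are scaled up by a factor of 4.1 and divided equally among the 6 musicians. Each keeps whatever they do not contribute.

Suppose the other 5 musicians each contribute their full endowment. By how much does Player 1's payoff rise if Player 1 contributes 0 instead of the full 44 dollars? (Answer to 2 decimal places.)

Switching from a contribution of 44 to 0 lets Player 1 keep an extra 44 dollars, but lowers the tour-expenses pool by 44, which costs Player 1 their own share of that drop: 4.1/6 × 44 = 30.07.
Net gain = 44 − 30.07 = 13.93. The private return per contributed unit (0.6833) is below 1, so free-riding is indeed the best response regardless of what the others do.

13.93 dollars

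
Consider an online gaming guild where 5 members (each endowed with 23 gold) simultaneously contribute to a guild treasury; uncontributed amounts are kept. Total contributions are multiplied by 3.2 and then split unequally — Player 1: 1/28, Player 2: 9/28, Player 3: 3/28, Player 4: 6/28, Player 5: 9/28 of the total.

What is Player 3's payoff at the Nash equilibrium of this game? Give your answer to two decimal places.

Each unit j contributes comes back to j as 3.2 × (j's share), so j prefers to contribute only if that share exceeds 1/3.2 = 0.3125; otherwise keeping the unit dominates.
Player 2 and Player 5 are above the threshold, contributing 23 each; the remaining 3 contribute 0. Total contributed: 46.
Player 3 keeps 23 and receives 3.2 × 46 × 3/28 = 15.77 from the guild treasury, for a payoff of 38.77.

38.77 gold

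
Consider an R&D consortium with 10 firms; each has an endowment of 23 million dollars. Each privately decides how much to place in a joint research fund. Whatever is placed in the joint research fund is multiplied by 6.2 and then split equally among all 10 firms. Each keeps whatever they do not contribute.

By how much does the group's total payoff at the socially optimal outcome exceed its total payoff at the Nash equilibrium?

1196.00 million dollars

Each contributed unit returns 6.2/10 = 0.6200 to its contributor — below 1 — so contributing 0 is dominant for every player. At the Nash equilibrium everyone keeps their 23, and the group total is 10 × 23 = 230.
Each contributed unit returns 6.200 to the group as a whole (0.6200 to each of 10 players), which exceeds 1, so the social optimum is full contribution: group total = 6.200 × 230 = 1426.00.
Efficiency loss = 1426.00 − 230 = 1196.00.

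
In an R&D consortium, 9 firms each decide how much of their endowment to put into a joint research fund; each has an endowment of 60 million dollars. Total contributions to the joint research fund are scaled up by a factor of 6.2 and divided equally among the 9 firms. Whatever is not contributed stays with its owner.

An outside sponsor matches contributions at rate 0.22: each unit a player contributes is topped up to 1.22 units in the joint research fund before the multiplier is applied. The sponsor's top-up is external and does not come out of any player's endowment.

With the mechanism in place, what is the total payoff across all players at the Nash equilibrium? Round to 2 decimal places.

Even with the mechanism, each unit contributed returns only 6.2 × 1.22 / 9 = 0.8404 per unit of net cost, so contributing nothing is still dominant.
Everyone keeps their endowment and the group total is 9 × 60 = 540.

540.00 million dollars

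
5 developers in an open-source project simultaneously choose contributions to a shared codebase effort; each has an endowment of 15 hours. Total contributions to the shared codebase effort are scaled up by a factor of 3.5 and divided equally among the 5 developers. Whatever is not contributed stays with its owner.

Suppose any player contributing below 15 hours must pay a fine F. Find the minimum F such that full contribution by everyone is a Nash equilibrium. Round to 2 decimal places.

Given the others contribute fully, the best deviation is to contribute 0 (any partial contribution still incurs the fine and gives up units whose private return 0.7000 is below 1).
Deviating from 15 to 0 saves 15 hours but forfeits the deviator's share of the drop in the shared codebase effort: 3.5/5 × 15 = 10.50.
So the deviation gain is 15 − 10.50 = 4.50, and the fine must be at least 4.50 hours to wipe it out.

4.50 hours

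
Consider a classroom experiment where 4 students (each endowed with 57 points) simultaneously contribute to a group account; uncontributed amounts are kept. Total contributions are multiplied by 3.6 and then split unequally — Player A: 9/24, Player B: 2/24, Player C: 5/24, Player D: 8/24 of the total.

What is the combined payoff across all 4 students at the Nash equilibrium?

524.40 points

For player j, contributing a unit is worthwhile iff 3.6 × (j's share) ≥ 1, i.e. iff j's share is at least 0.2778.
Player A and Player D clear that bar, contributing 57 each; the remaining 2 contribute 0. Total contributed: 114.
The group account pays out 3.6 × 114 = 410.40 in total (split across the unequal shares, but the aggregate is all that matters for the group sum).
The 2 free-riders keep 57 each, adding 114. Group total = 114 + 410.40 = 524.40.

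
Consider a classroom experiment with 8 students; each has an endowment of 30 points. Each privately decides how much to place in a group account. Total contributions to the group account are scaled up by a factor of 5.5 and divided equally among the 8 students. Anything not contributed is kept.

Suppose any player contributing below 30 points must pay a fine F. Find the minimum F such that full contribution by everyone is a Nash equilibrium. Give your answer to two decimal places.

Given the others contribute fully, the best deviation is to contribute 0 (any partial contribution still incurs the fine and gives up units whose private return 0.6875 is below 1).
Deviating from 30 to 0 saves 30 points but forfeits the deviator's share of the drop in the group account: 5.5/8 × 30 = 20.62.
So the deviation gain is 30 − 20.62 = 9.38, and the fine must be at least 9.38 points to wipe it out.

9.38 points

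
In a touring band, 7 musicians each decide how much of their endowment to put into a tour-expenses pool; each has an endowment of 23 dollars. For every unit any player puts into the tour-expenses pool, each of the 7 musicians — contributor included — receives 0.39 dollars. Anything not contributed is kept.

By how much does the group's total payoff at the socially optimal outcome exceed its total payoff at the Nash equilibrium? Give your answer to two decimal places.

278.53 dollars

The private return per contributed unit is 0.39 < 1, so contributing 0 is dominant for every player. At the Nash equilibrium everyone keeps their 23, and the group total is 7 × 23 = 161.
Each contributed unit returns 2.730 to the group as a whole (0.39 to each of 7 players), which exceeds 1, so the social optimum is full contribution: group total = 2.730 × 161 = 439.53.
Efficiency loss = 439.53 − 161 = 278.53.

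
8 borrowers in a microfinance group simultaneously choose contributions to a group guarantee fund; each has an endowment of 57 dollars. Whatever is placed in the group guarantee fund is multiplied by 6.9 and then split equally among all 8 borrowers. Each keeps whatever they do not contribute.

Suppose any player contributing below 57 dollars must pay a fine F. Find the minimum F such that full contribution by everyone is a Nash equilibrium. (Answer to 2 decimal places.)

7.84 dollars

Given the others contribute fully, the best deviation is to contribute 0 (any partial contribution still incurs the fine and gives up units whose private return 0.8625 is below 1).
Deviating from 57 to 0 saves 57 dollars but forfeits the deviator's share of the drop in the group guarantee fund: 6.9/8 × 57 = 49.16.
So the deviation gain is 57 − 49.16 = 7.84, and the fine must be at least 7.84 dollars to wipe it out.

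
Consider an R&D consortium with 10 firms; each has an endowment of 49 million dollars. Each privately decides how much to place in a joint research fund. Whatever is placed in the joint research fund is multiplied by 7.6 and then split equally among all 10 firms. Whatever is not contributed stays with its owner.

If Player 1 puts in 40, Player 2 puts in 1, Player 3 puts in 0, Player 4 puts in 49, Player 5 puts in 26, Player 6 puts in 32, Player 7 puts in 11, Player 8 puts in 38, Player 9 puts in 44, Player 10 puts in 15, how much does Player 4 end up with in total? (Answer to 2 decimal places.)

Total contributed: 40 + 1 + 0 + 49 + 26 + 32 + 11 + 38 + 44 + 15 = 256.
Each receives 7.6 × 256 / 10 = 194.56 from the joint research fund.
Player 4 keeps 49 − 49 = 0, so Player 4's payoff is 0 + 194.56 = 194.56.

194.56 million dollars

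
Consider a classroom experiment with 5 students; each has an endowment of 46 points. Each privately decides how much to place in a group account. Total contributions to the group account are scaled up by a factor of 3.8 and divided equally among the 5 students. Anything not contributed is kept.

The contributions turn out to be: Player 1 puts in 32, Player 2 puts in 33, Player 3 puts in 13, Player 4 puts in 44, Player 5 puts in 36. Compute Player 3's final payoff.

153.08 points

Total contributed: 32 + 33 + 13 + 44 + 36 = 158.
Each receives 3.8 × 158 / 5 = 120.08 from the group account.
Player 3 keeps 46 − 13 = 33, so Player 3's payoff is 33 + 120.08 = 153.08.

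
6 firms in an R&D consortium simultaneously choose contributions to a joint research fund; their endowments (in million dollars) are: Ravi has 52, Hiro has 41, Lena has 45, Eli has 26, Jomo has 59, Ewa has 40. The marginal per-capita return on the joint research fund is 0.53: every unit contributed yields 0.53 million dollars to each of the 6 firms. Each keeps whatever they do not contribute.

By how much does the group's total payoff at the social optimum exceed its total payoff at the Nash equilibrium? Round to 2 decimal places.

573.34 million dollars

The private return per contributed unit is 0.53 < 1 for everyone, so the Nash equilibrium is zero contribution and the group total is Σ E_j = 52 + 41 + 45 + 26 + 59 + 40 = 263.
Each contributed unit returns 3.180 to the group, so the social optimum is full contribution by everyone: group total = 3.180 × 263 = 836.34.
Efficiency loss = (3.180 − 1) × 263 = 573.34.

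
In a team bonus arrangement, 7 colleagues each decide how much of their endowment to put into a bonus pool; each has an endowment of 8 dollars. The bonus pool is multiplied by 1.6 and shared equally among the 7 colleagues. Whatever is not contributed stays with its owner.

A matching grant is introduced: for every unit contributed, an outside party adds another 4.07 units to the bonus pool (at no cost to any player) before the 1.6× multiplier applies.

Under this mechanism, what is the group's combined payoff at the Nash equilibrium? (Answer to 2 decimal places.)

454.27 dollars

Under the mechanism each unit contributed yields 1.6 × 5.07 / 7 = 1.1589 back to its contributor per unit of net cost, which exceeds 1, making full contribution the dominant choice for everyone.
At the Nash equilibrium everyone contributes 8. Group total payoff = 1.6 × 5.07 × 56 = 454.27.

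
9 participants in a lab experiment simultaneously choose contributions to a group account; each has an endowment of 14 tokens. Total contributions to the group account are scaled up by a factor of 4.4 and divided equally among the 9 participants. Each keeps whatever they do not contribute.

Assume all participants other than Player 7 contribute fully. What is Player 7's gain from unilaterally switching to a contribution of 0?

Switching from a contribution of 14 to 0 lets Player 7 keep an extra 14 tokens, but lowers the group account by 14, which costs Player 7 their own share of that drop: 4.4/9 × 14 = 6.84.
Net gain = 14 − 6.84 = 7.16. The private return per contributed unit (0.4889) is below 1, so free-riding is indeed the best response regardless of what the others do.

7.16 tokens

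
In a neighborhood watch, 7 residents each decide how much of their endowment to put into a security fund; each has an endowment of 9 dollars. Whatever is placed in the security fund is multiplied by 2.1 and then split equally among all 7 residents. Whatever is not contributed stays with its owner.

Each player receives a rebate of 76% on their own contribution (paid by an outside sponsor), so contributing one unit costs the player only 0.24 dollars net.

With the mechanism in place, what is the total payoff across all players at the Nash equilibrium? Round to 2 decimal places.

Under the mechanism each unit contributed yields (2.1/7) / 0.24 = 1.2500 back to its contributor per unit of net cost, which exceeds 1, making full contribution the dominant choice for everyone.
At the Nash equilibrium everyone contributes 9. Group total payoff = 7 × (9 × 0.76 + 2.1 × 9) = 180.18.

180.18 dollars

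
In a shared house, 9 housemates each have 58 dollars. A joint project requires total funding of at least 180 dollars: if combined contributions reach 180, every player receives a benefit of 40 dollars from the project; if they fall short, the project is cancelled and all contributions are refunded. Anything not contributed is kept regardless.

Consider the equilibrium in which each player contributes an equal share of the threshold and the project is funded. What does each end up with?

78 dollars

Equal share of the threshold: 180/9 = 20.
At this profile no one gains by cutting their contribution: any cut drops the total below 180, the project is cancelled, contributions are refunded, and the deviator ends with 58, which is less than 58 − 20 + 40 = 78. Contributing more than 20 just wastes the excess. So contributing exactly 20 is a best response.
Each player's payoff: 58 − 20 + 40 = 78.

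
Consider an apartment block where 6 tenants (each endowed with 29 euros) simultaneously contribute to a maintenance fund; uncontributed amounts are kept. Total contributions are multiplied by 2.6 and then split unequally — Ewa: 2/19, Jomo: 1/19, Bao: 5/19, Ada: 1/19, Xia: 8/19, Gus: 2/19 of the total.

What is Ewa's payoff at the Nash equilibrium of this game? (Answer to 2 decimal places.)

Player j's private return per contributed unit is 2.6 × (j's share). Contributing is weakly dominant for j when that share is at least 1/2.6 = 0.3846, and contributing 0 is dominant otherwise.
Only Xia (8/19) clears that bar, contributing 29; the remaining 5 contribute 0. Total contributed: 29.
Ewa keeps 29 and receives 2.6 × 29 × 2/19 = 7.94 from the maintenance fund, for a payoff of 36.94.

36.94 euros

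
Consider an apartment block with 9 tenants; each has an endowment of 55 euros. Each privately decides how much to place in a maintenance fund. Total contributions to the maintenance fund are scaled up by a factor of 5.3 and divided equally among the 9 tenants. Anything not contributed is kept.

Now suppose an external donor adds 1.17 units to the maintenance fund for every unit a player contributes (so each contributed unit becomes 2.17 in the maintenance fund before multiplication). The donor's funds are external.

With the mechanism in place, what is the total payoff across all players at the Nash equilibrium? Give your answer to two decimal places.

With the mechanism, a contributed unit returns 5.3 × 2.17 / 9 = 1.2779 per unit of net cost to the contributor — now above 1 — so contributing fully is weakly dominant for every player.
At the Nash equilibrium everyone contributes 55. Group total payoff = 5.3 × 2.17 × 495 = 5693.00.

5693.00 euros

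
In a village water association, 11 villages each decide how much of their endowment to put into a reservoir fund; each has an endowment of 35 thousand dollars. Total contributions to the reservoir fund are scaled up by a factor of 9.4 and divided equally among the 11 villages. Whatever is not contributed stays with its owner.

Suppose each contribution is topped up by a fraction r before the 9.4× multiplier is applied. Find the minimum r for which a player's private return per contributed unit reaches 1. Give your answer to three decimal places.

With matching at rate r, one contributed unit becomes (1 + r) in the reservoir fund and returns 9.4 × (1 + r) / 11 to the contributor.
Setting this equal to 1: 1 + r = 11/9.4 = 1.1702.
So the minimum matching rate is r = 1.1702 − 1 = 0.170.

0.170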